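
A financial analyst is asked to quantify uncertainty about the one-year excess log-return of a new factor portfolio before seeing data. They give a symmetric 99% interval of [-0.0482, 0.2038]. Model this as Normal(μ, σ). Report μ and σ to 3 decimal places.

μ = 0.078, σ = 0.049

A symmetric 99% interval runs μ ± z·σ with z = 2.576.
Half-width = 0.126, so σ = 0.126/2.576 = 0.049.
μ is the interval midpoint, 0.078.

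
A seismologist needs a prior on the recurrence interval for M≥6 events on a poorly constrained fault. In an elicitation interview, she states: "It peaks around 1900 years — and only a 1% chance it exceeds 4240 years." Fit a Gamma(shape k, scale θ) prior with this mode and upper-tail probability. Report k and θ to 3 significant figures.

Gamma(k,θ) with k>1 has mode (k−1)θ, so θ = 1900/(k−1).
Need P(X < 4240) = 0.99 with θ tied to k this way. Start at k = 2, θ = 1900: P(X<4240) ≈ 0.653.
Too low — raise k to concentrate. Iterating converges to k ≈ 8.46.
Then θ = 1900/(8.46−1) ≈ 255.

k ≈ 8.46, θ ≈ 255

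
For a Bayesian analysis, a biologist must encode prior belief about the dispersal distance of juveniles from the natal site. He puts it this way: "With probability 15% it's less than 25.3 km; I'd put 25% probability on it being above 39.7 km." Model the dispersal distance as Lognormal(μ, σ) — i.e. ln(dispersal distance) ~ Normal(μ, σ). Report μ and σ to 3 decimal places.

μ ≈ 3.504, σ ≈ 0.263

If T ~ Lognormal(μ,σ) then ln T ~ Normal(μ,σ), so the p-quantile of ln T is μ + z_p·σ.
ln(25.3) = 3.231 and ln(39.7) = 3.681; z_{0.15} = -1.036, z_{0.75} = 0.6745.
σ = (3.681 − 3.231)/(0.6745 − (-1.036)) = 0.263.
μ = 3.231 − (-1.036)·0.263 = 3.504.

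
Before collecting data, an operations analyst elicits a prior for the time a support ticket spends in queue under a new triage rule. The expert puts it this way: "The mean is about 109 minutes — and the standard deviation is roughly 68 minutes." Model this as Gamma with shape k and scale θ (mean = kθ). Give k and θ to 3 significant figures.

k ≈ 2.57, θ ≈ 42.4

For Gamma(k, scale θ): mean = kθ, variance = kθ², so CV = 1/√k.
CV = SD/mean = 68/109 = 0.6239, hence k = 1/CV² = 2.57.
Then θ = mean/k = 109/2.57 = 42.4.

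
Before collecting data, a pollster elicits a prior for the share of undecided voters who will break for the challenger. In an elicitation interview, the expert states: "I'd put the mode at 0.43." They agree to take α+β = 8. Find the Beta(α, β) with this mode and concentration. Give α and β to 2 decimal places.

α = 3.58, β = 4.42

For α,β > 1 the Beta mode is (α−1)/(α+β−2). With α+β = 8, the mode is (α−1)/6.
Set (α−1)/6 = 0.43 → α = 1 + 0.43·6 = 3.58.
β = 8 − α = 4.42.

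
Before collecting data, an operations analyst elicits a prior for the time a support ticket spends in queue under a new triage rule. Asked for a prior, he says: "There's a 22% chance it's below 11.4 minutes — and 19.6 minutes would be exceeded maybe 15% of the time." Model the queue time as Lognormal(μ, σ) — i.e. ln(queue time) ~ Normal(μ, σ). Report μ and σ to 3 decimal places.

If T ~ Lognormal(μ,σ) then ln T ~ Normal(μ,σ), so the p-quantile of ln T is μ + z_p·σ.
ln(11.4) = 2.434 and ln(19.6) = 2.976; z_{0.22} = -0.7722, z_{0.85} = 1.036.
σ = (2.976 − 2.434)/(1.036 − (-0.7722)) = 0.300.
μ = 2.434 − (-0.7722)·0.300 = 2.665.

μ ≈ 2.665, σ ≈ 0.300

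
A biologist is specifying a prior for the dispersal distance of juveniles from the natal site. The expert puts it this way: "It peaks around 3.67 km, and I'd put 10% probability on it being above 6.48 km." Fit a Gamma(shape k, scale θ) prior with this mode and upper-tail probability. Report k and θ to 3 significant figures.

Gamma(k,θ) with k>1 has mode (k−1)θ, so θ = 3.67/(k−1).
Need P(X < 6.48) = 0.9 with θ tied to k this way. Start at k = 2, θ = 3.67: P(X<6.48) ≈ 0.527.
Too low — raise k to concentrate. Iterating converges to k ≈ 6.88.
Then θ = 3.67/(6.88−1) ≈ 0.624.

k ≈ 6.88, θ ≈ 0.624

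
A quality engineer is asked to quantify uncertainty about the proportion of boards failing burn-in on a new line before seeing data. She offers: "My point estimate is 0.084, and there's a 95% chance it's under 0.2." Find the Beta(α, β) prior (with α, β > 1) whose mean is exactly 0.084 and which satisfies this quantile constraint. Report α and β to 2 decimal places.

α ≈ 1.74, β ≈ 19.00

With mean 0.084 fixed, write α = 0.084s, β = 0.916s where s = α+β.
Need P(θ < 0.2) = 0.95 under Beta(0.084s, 0.916s). Normal approximation: (q−m)/√(m(1−m)/s) ≈ z_{0.95} = 1.64, so s ≈ 0.084·0.916·(1.64)²/(0.2−0.084)² = 15.5.
At s = 15.5: P(θ<0.2) ≈ 0.930. Adjusting to match 0.95 gives s ≈ 20.74.
So α = 0.084·20.74 ≈ 1.74, β = 0.916·20.74 ≈ 19.00.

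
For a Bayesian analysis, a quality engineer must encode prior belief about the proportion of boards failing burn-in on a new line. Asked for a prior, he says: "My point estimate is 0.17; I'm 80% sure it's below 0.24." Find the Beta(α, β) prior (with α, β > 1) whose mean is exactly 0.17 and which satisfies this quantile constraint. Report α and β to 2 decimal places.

α ≈ 2.99, β ≈ 14.58

With mean 0.17 fixed, write α = 0.17s, β = 0.83s where s = α+β.
Need P(θ < 0.24) = 0.8 under Beta(0.17s, 0.83s). Normal approximation: (q−m)/√(m(1−m)/s) ≈ z_{0.8} = 0.842, so s ≈ 0.17·0.83·(0.842)²/(0.24−0.17)² = 20.4.
At s = 20.4: P(θ<0.24) ≈ 0.813. Adjusting to match 0.8 gives s ≈ 17.57.
So α = 0.17·17.57 ≈ 2.99, β = 0.83·17.57 ≈ 14.58.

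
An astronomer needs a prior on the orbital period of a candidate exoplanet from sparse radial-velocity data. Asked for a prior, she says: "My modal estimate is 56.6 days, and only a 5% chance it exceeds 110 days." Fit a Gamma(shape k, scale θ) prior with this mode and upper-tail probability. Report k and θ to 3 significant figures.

k ≈ 7.29, θ ≈ 9

Gamma(k,θ) with k>1 has mode (k−1)θ, so θ = 56.6/(k−1).
Need P(X < 110) = 0.95 with θ tied to k this way. Start at k = 2, θ = 56.6: P(X<110) ≈ 0.578.
Too low — raise k to concentrate. Iterating converges to k ≈ 7.29.
Then θ = 56.6/(7.29−1) ≈ 9.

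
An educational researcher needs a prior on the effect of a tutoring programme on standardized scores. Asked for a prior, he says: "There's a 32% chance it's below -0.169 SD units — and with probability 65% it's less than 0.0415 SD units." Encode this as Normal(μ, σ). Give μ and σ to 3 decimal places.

μ = -0.054, σ = 0.247

The p-quantile of Normal(μ,σ) is μ + z_p·σ, with z_{0.32} = -0.4677 and z_{0.65} = 0.3853.
Eliminate σ: μ = (z₂·x₁ − z₁·x₂)/(z₂ − z₁) = (0.3853·-0.169 − (-0.4677)·0.0415)/0.853 = -0.054.
Then σ = (x₂ − x₁)/(z₂ − z₁) = (0.0415 − -0.169)/0.853 = 0.247.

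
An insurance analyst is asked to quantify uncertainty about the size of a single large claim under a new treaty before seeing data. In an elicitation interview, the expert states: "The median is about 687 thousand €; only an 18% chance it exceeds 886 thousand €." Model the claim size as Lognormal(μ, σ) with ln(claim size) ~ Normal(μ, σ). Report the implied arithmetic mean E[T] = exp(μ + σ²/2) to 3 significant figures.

E[T] ≈ 714 thousand €

If T ~ Lognormal(μ,σ) then ln T ~ Normal(μ,σ), so the p-quantile of ln T is μ + z_p·σ.
ln(687) = 6.532 and ln(886) = 6.787; z_{0.5} = 0, z_{0.82} = 0.9154.
σ = (6.787 − 6.532)/(0.9154 − (0)) = 0.278.
μ = 6.532 − (0)·0.278 = 6.532.
E[T] = exp(μ + σ²/2) = exp(6.532 + 0.0386) = 714 thousand €.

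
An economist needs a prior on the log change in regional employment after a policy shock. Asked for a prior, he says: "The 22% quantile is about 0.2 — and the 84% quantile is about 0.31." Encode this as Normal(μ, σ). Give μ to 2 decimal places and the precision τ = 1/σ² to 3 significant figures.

For Normal(μ,σ), the p-quantile is μ + z_p·σ. Here z_{0.22} = -0.7722, z_{0.84} = 0.9945.
So 0.2 = μ − 0.7722σ and 0.31 = μ + 0.9945σ.
Subtracting: σ = (0.31 − 0.2)/(0.9945 − (-0.7722)) = 0.06.
Then μ = 0.2 − (-0.7722)·0.06 = 0.25.
Precision τ = 1/σ² = 1/0.06226² = 258.

μ = 0.25, τ = 258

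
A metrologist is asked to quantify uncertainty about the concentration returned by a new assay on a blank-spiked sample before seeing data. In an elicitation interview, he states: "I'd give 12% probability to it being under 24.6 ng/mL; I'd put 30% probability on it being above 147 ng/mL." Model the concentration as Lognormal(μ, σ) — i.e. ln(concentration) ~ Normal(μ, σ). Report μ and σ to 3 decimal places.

If T ~ Lognormal(μ,σ) then ln T ~ Normal(μ,σ), so the p-quantile of ln T is μ + z_p·σ.
ln(24.6) = 3.203 and ln(147) = 4.99; z_{0.12} = -1.175, z_{0.7} = 0.5244.
σ = (4.99 − 3.203)/(0.5244 − (-1.175)) = 1.052.
μ = 3.203 − (-1.175)·1.052 = 4.439.

μ ≈ 4.439, σ ≈ 1.052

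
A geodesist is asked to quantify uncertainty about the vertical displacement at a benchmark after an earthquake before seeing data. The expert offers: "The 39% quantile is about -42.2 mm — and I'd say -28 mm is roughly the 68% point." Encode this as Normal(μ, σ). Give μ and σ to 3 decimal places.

μ = -36.890, σ = 19.009

The p-quantile of Normal(μ,σ) is μ + z_p·σ, with z_{0.39} = -0.2793 and z_{0.68} = 0.4677.
Eliminate σ: μ = (z₂·x₁ − z₁·x₂)/(z₂ − z₁) = (0.4677·-42.2 − (-0.2793)·-28)/0.747 = -36.890.
Then σ = (x₂ − x₁)/(z₂ − z₁) = (-28 − -42.2)/0.747 = 19.009.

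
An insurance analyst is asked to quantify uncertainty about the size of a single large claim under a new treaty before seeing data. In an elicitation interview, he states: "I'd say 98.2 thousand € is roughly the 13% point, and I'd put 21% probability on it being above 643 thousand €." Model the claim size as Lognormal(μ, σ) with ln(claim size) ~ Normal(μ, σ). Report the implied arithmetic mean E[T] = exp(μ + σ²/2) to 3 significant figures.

If T ~ Lognormal(μ,σ) then ln T ~ Normal(μ,σ), so the p-quantile of ln T is μ + z_p·σ.
ln(98.2) = 4.587 and ln(643) = 6.466; z_{0.13} = -1.126, z_{0.79} = 0.8064.
σ = (6.466 − 4.587)/(0.8064 − (-1.126)) = 0.972.
μ = 4.587 − (-1.126)·0.972 = 5.682.
E[T] = exp(μ + σ²/2) = exp(5.682 + 0.4726) = 471 thousand €.

E[T] ≈ 471 thousand €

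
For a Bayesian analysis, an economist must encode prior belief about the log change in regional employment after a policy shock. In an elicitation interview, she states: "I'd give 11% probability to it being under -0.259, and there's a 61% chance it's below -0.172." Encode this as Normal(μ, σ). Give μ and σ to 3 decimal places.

The p-quantile of Normal(μ,σ) is μ + z_p·σ, with z_{0.11} = -1.227 and z_{0.61} = 0.2793.
Eliminate σ: μ = (z₂·x₁ − z₁·x₂)/(z₂ − z₁) = (0.2793·-0.259 − (-1.227)·-0.172)/1.506 = -0.188.
Then σ = (x₂ − x₁)/(z₂ − z₁) = (-0.172 − -0.259)/1.506 = 0.058.

μ = -0.188, σ = 0.058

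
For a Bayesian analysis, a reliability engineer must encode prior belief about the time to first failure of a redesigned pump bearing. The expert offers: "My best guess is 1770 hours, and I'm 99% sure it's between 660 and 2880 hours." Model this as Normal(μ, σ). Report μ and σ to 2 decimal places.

μ = 1770.00, σ = 430.93

A symmetric 99% interval runs μ ± z·σ with z = 2.576.
Half-width = 1110, so σ = 1110/2.576 = 430.93.
μ is the stated best guess, 1770.00.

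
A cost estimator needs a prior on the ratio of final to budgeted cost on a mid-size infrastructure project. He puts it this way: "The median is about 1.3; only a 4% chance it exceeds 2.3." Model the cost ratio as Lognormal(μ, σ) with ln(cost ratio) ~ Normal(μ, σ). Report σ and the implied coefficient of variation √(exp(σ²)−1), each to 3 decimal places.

If T ~ Lognormal(μ,σ) then ln T ~ Normal(μ,σ), so the p-quantile of ln T is μ + z_p·σ.
ln(1.3) = 0.2624 and ln(2.3) = 0.8329; z_{0.5} = 0, z_{0.96} = 1.751.
σ = (0.8329 − 0.2624)/(1.751 − (0)) = 0.326.
μ = 0.2624 − (0)·0.326 = 0.262.
CV = √(exp(σ²)−1) = √(exp(0.1062)−1) = 0.335.

σ ≈ 0.326, CV ≈ 0.335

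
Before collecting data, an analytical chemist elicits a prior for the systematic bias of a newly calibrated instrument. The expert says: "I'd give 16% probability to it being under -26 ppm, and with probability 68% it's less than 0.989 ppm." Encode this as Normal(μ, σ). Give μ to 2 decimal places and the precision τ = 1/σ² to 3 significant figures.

μ = -7.64, τ = 0.00294

The p-quantile of Normal(μ,σ) is μ + z_p·σ, with z_{0.16} = -0.9945 and z_{0.68} = 0.4677.
Eliminate σ: μ = (z₂·x₁ − z₁·x₂)/(z₂ − z₁) = (0.4677·-26 − (-0.9945)·0.989)/1.462 = -7.64.
Then σ = (x₂ − x₁)/(z₂ − z₁) = (0.989 − -26)/1.462 = 18.46.
Precision τ = 1/σ² = 1/18.46² = 0.00294.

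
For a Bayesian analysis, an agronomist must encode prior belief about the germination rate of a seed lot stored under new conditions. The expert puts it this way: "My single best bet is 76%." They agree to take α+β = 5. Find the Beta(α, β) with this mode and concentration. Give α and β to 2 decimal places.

α = 3.28, β = 1.72

For α,β > 1 the Beta mode is (α−1)/(α+β−2). With α+β = 5, the mode is (α−1)/3.
Set (α−1)/3 = 0.76 → α = 1 + 0.76·3 = 3.28.
β = 5 − α = 1.72.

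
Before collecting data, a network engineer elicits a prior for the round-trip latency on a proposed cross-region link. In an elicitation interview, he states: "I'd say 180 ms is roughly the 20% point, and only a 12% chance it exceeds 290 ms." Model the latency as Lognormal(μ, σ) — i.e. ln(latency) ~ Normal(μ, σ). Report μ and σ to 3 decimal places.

μ ≈ 5.392, σ ≈ 0.236

If T ~ Lognormal(μ,σ) then ln T ~ Normal(μ,σ), so the p-quantile of ln T is μ + z_p·σ.
ln(180) = 5.193 and ln(290) = 5.67; z_{0.2} = -0.8416, z_{0.88} = 1.175.
σ = (5.67 − 5.193)/(1.175 − (-0.8416)) = 0.236.
μ = 5.193 − (-0.8416)·0.236 = 5.392.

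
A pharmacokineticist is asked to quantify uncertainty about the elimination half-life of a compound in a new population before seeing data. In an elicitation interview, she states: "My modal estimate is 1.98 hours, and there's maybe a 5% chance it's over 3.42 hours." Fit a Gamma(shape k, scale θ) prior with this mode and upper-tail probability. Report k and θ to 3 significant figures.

k ≈ 10.3, θ ≈ 0.212

Gamma(k,θ) with k>1 has mode (k−1)θ, so θ = 1.98/(k−1).
Need P(X < 3.42) = 0.95 with θ tied to k this way. Start at k = 2, θ = 1.98: P(X<3.42) ≈ 0.515.
Too low — raise k to concentrate. Iterating converges to k ≈ 10.3.
Then θ = 1.98/(10.3−1) ≈ 0.212.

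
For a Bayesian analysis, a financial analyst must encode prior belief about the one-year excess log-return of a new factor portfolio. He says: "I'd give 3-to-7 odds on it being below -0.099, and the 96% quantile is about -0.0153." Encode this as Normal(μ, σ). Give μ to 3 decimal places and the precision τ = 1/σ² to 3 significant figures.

The p-quantile of Normal(μ,σ) is μ + z_p·σ, with z_{0.3} = -0.5244 and z_{0.96} = 1.751.
Eliminate σ: μ = (z₂·x₁ − z₁·x₂)/(z₂ − z₁) = (1.751·-0.099 − (-0.5244)·-0.0153)/2.275 = -0.080.
Then σ = (x₂ − x₁)/(z₂ − z₁) = (-0.0153 − -0.099)/2.275 = 0.037.
Precision τ = 1/σ² = 1/0.03679² = 739.

μ = -0.080, τ = 739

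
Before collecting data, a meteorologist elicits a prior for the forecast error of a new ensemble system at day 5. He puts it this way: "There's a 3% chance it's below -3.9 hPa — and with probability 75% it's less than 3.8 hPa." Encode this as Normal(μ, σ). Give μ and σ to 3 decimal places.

μ = 1.768, σ = 3.013

For Normal(μ,σ), the p-quantile is μ + z_p·σ. Here z_{0.03} = -1.881, z_{0.75} = 0.6745.
So -3.9 = μ − 1.881σ and 3.8 = μ + 0.6745σ.
Subtracting: σ = (3.8 − -3.9)/(0.6745 − (-1.881)) = 3.013.
Then μ = -3.9 − (-1.881)·3.013 = 1.768.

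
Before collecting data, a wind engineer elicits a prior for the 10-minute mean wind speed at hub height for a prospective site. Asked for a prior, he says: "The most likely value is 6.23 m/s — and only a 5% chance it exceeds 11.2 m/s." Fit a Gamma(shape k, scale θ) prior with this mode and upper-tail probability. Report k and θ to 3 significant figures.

k ≈ 9.1, θ ≈ 0.769

Gamma(k,θ) with k>1 has mode (k−1)θ, so θ = 6.23/(k−1).
Need P(X < 11.2) = 0.95 with θ tied to k this way. Start at k = 2, θ = 6.23: P(X<11.2) ≈ 0.536.
Too low — raise k to concentrate. Iterating converges to k ≈ 9.1.
Then θ = 6.23/(9.1−1) ≈ 0.769.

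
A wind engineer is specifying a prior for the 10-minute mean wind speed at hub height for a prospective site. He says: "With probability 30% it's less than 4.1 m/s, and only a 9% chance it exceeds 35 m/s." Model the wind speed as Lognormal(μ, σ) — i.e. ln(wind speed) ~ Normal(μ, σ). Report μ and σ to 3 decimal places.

μ ≈ 2.014, σ ≈ 1.150

If T ~ Lognormal(μ,σ) then ln T ~ Normal(μ,σ), so the p-quantile of ln T is μ + z_p·σ.
ln(4.1) = 1.411 and ln(35) = 3.555; z_{0.3} = -0.5244, z_{0.91} = 1.341.
σ = (3.555 − 1.411)/(1.341 − (-0.5244)) = 1.150.
μ = 1.411 − (-0.5244)·1.150 = 2.014.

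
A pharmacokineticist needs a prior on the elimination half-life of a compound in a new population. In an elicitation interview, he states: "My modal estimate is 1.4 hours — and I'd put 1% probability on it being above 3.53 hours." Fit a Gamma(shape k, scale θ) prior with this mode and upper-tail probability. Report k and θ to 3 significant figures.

Gamma(k,θ) with k>1 has mode (k−1)θ, so θ = 1.4/(k−1).
Need P(X < 3.53) = 0.99 with θ tied to k this way. Start at k = 2, θ = 1.4: P(X<3.53) ≈ 0.717.
Too low — raise k to concentrate. Iterating converges to k ≈ 6.48.
Then θ = 1.4/(6.48−1) ≈ 0.256.

k ≈ 6.48, θ ≈ 0.256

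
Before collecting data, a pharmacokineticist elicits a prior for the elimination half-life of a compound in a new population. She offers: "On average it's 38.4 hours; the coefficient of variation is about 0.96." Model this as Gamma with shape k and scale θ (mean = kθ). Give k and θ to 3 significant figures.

For Gamma(k, scale θ): mean = kθ, variance = kθ², so CV = 1/√k.
CV = 0.96, hence k = 1/CV² = 1.09.
Then θ = mean/k = 38.4/1.09 = 35.4.

k ≈ 1.09, θ ≈ 35.4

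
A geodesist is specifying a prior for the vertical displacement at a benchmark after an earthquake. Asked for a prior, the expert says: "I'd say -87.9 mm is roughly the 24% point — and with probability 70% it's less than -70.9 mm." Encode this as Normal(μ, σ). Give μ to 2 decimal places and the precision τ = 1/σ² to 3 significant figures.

μ = -78.14, τ = 0.00524

The p-quantile of Normal(μ,σ) is μ + z_p·σ, with z_{0.24} = -0.7063 and z_{0.7} = 0.5244.
Eliminate σ: μ = (z₂·x₁ − z₁·x₂)/(z₂ − z₁) = (0.5244·-87.9 − (-0.7063)·-70.9)/1.231 = -78.14.
Then σ = (x₂ − x₁)/(z₂ − z₁) = (-70.9 − -87.9)/1.231 = 13.81.
Precision τ = 1/σ² = 1/13.81² = 0.00524.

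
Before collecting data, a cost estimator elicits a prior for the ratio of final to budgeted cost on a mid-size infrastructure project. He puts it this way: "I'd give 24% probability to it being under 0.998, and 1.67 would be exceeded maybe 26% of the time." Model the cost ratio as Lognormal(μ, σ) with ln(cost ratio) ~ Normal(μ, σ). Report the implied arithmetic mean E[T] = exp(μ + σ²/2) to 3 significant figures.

E[T] ≈ 1.41

If T ~ Lognormal(μ,σ) then ln T ~ Normal(μ,σ), so the p-quantile of ln T is μ + z_p·σ.
ln(0.998) = -0.002002 and ln(1.67) = 0.5128; z_{0.24} = -0.7063, z_{0.74} = 0.6433.
σ = (0.5128 − -0.002002)/(0.6433 − (-0.7063)) = 0.381.
μ = -0.002002 − (-0.7063)·0.381 = 0.267.
E[T] = exp(μ + σ²/2) = exp(0.267 + 0.0728) = 1.41.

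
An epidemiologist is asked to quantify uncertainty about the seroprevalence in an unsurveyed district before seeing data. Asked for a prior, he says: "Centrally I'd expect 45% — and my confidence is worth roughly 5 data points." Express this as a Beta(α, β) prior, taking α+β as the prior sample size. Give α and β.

Under the effective-sample-size interpretation, Beta(α, β) has prior mean α/(α+β) and prior sample size α+β.
So α+β = 5 and α/(α+β) = 0.45, giving α = 0.45·5 = 2.25 and β = 5 − 2.25 = 2.75.

α = 2.25, β = 2.75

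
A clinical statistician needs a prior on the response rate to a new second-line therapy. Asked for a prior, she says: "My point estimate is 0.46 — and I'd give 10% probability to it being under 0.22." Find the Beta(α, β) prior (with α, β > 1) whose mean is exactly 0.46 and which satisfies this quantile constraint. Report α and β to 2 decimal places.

α ≈ 2.99, β ≈ 3.51

With mean 0.46 fixed, write α = 0.46s, β = 0.54s where s = α+β.
Need P(θ < 0.22) = 0.1 under Beta(0.46s, 0.54s). Normal approximation: (q−m)/√(m(1−m)/s) ≈ z_{0.1} = -1.28, so s ≈ 0.46·0.54·(-1.28)²/(0.22−0.46)² = 7.1.
At s = 7.1: P(θ<0.22) ≈ 0.089. Adjusting to match 0.1 gives s ≈ 6.50.
So α = 0.46·6.50 ≈ 2.99, β = 0.54·6.50 ≈ 3.51.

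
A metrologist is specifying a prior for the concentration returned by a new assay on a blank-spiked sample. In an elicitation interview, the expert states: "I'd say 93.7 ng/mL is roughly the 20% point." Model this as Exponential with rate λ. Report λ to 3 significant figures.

λ ≈ 0.00238

P(T < 93.7) = 1 − e^(−λ·93.7) = 0.2, so λ = −ln(1−0.2)/93.7 = −ln(0.8)/93.7 = 0.00238.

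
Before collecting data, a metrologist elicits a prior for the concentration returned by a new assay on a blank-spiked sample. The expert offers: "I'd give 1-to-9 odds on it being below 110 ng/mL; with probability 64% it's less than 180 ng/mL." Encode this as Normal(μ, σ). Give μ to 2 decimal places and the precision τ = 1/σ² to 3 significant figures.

μ = 164.70, τ = 0.000549

The p-quantile of Normal(μ,σ) is μ + z_p·σ, with z_{0.1} = -1.282 and z_{0.64} = 0.3585.
Eliminate σ: μ = (z₂·x₁ − z₁·x₂)/(z₂ − z₁) = (0.3585·110 − (-1.282)·180)/1.64 = 164.70.
Then σ = (x₂ − x₁)/(z₂ − z₁) = (180 − 110)/1.64 = 42.68.
Precision τ = 1/σ² = 1/42.68² = 0.000549.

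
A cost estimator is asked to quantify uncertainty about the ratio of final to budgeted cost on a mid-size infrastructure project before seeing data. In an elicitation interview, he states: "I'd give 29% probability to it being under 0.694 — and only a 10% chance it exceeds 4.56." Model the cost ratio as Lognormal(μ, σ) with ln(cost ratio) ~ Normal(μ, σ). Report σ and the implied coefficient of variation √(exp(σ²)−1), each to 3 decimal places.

If T ~ Lognormal(μ,σ) then ln T ~ Normal(μ,σ), so the p-quantile of ln T is μ + z_p·σ.
ln(0.694) = -0.3653 and ln(4.56) = 1.517; z_{0.29} = -0.5534, z_{0.9} = 1.282.
σ = (1.517 − -0.3653)/(1.282 − (-0.5534)) = 1.026.
μ = -0.3653 − (-0.5534)·1.026 = 0.202.
CV = √(exp(σ²)−1) = √(exp(1.0526)−1) = 1.366.

σ ≈ 1.026, CV ≈ 1.366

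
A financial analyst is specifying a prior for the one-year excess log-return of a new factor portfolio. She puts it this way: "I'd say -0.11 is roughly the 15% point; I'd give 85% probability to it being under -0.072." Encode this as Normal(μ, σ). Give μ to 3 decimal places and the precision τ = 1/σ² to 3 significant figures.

μ = -0.091, τ = 2980

The p-quantile of Normal(μ,σ) is μ + z_p·σ, with z_{0.15} = -1.036 and z_{0.85} = 1.036.
Eliminate σ: μ = (z₂·x₁ − z₁·x₂)/(z₂ − z₁) = (1.036·-0.11 − (-1.036)·-0.072)/2.073 = -0.091.
Then σ = (x₂ − x₁)/(z₂ − z₁) = (-0.072 − -0.11)/2.073 = 0.018.
Precision τ = 1/σ² = 1/0.01833² = 2980.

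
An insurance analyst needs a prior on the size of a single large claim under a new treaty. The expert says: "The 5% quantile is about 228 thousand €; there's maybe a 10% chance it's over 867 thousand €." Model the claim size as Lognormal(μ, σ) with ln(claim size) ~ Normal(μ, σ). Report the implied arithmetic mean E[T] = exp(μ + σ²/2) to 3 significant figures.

E[T] ≈ 536 thousand €

If T ~ Lognormal(μ,σ) then ln T ~ Normal(μ,σ), so the p-quantile of ln T is μ + z_p·σ.
ln(228) = 5.429 and ln(867) = 6.765; z_{0.05} = -1.645, z_{0.9} = 1.282.
σ = (6.765 − 5.429)/(1.282 − (-1.645)) = 0.456.
μ = 5.429 − (-1.645)·0.456 = 6.180.
E[T] = exp(μ + σ²/2) = exp(6.180 + 0.1042) = 536 thousand €.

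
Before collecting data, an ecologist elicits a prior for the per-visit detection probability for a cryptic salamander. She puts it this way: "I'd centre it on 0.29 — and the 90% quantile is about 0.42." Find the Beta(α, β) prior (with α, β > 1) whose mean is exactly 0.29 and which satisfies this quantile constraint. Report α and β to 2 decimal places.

α ≈ 6.06, β ≈ 14.84

With mean 0.29 fixed, write α = 0.29s, β = 0.71s where s = α+β.
Need P(θ < 0.42) = 0.9 under Beta(0.29s, 0.71s). Normal approximation: (q−m)/√(m(1−m)/s) ≈ z_{0.9} = 1.28, so s ≈ 0.29·0.71·(1.28)²/(0.42−0.29)² = 20.0.
At s = 20.0: P(θ<0.42) ≈ 0.896. Adjusting to match 0.9 gives s ≈ 20.90.
So α = 0.29·20.90 ≈ 6.06, β = 0.71·20.90 ≈ 14.84.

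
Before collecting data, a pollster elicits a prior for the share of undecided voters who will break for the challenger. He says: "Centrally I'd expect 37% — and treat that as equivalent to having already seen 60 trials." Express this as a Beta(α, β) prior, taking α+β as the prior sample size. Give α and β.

α = 22.2, β = 37.8

Under the effective-sample-size interpretation, Beta(α, β) has prior mean α/(α+β) and prior sample size α+β.
So α+β = 60 and α/(α+β) = 0.37, giving α = 0.37·60 = 22.2 and β = 60 − 22.2 = 37.8.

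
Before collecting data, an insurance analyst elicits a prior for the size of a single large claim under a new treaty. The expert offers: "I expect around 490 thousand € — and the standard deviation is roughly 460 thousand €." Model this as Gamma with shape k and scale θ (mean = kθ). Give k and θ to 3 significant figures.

For Gamma(k, scale θ): mean = kθ, variance = kθ², so CV = 1/√k.
CV = SD/mean = 460/490 = 0.9388, hence k = 1/CV² = 1.13.
Then θ = mean/k = 490/1.13 = 432.

k ≈ 1.13, θ ≈ 432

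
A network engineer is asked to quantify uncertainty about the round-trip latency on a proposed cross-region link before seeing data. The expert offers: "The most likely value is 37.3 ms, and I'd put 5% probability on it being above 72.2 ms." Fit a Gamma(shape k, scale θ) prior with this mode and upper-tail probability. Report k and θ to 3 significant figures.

Gamma(k,θ) with k>1 has mode (k−1)θ, so θ = 37.3/(k−1).
Need P(X < 72.2) = 0.95 with θ tied to k this way. Start at k = 2, θ = 37.3: P(X<72.2) ≈ 0.576.
Too low — raise k to concentrate. Iterating converges to k ≈ 7.37.
Then θ = 37.3/(7.37−1) ≈ 5.86.

k ≈ 7.37, θ ≈ 5.86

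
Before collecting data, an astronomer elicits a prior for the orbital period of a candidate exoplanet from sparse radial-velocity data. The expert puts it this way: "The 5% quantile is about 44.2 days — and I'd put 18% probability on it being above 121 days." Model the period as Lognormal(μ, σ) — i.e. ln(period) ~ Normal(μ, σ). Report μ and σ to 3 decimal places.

μ ≈ 4.436, σ ≈ 0.393

If T ~ Lognormal(μ,σ) then ln T ~ Normal(μ,σ), so the p-quantile of ln T is μ + z_p·σ.
ln(44.2) = 3.789 and ln(121) = 4.796; z_{0.05} = -1.645, z_{0.82} = 0.9154.
σ = (4.796 − 3.789)/(0.9154 − (-1.645)) = 0.393.
μ = 3.789 − (-1.645)·0.393 = 4.436.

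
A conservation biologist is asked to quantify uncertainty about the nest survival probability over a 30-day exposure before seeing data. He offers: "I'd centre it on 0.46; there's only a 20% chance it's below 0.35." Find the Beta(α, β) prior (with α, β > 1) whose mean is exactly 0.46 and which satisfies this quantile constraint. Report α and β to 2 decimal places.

α ≈ 6.80, β ≈ 7.99

With mean 0.46 fixed, write α = 0.46s, β = 0.54s where s = α+β.
Need P(θ < 0.35) = 0.2 under Beta(0.46s, 0.54s). Normal approximation: (q−m)/√(m(1−m)/s) ≈ z_{0.2} = -0.842, so s ≈ 0.46·0.54·(-0.842)²/(0.35−0.46)² = 14.5.
At s = 14.5: P(θ<0.35) ≈ 0.202. Adjusting to match 0.2 gives s ≈ 14.79.
So α = 0.46·14.79 ≈ 6.80, β = 0.54·14.79 ≈ 7.99.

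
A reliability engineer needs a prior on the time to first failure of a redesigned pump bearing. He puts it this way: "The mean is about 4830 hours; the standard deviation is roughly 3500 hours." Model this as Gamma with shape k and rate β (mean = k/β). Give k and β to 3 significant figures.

k ≈ 1.9, β ≈ 0.000394

For Gamma(k, rate β): mean = k/β, variance = k/β², so CV = 1/√k.
CV = SD/mean = 3500/4830 = 0.7246, hence k = 1/CV² = 1.9.
Then β = k/mean = 1.9/4830 = 0.000394.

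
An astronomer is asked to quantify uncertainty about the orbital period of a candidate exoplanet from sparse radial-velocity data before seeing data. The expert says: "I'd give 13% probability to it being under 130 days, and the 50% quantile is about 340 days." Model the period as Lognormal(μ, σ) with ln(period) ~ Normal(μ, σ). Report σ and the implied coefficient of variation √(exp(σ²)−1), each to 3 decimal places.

If T ~ Lognormal(μ,σ) then ln T ~ Normal(μ,σ), so the p-quantile of ln T is μ + z_p·σ.
ln(130) = 4.868 and ln(340) = 5.829; z_{0.13} = -1.126, z_{0.5} = 0.
σ = (5.829 − 4.868)/(0 − (-1.126)) = 0.854.
μ = 4.868 − (-1.126)·0.854 = 5.829.
CV = √(exp(σ²)−1) = √(exp(0.7285)−1) = 1.035.

σ ≈ 0.854, CV ≈ 1.035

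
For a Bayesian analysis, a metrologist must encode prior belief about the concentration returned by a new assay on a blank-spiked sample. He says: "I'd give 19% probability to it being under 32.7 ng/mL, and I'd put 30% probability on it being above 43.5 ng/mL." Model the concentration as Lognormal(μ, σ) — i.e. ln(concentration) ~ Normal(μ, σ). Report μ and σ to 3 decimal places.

μ ≈ 3.666, σ ≈ 0.204

If T ~ Lognormal(μ,σ) then ln T ~ Normal(μ,σ), so the p-quantile of ln T is μ + z_p·σ.
ln(32.7) = 3.487 and ln(43.5) = 3.773; z_{0.19} = -0.8779, z_{0.7} = 0.5244.
σ = (3.773 − 3.487)/(0.5244 − (-0.8779)) = 0.204.
μ = 3.487 − (-0.8779)·0.204 = 3.666.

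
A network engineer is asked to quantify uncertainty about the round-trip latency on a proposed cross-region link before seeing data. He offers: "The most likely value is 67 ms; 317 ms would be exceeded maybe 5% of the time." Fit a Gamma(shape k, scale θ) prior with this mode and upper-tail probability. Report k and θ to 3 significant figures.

Gamma(k,θ) with k>1 has mode (k−1)θ, so θ = 67/(k−1).
Need P(X < 317) = 0.95 with θ tied to k this way. Start at k = 2, θ = 67: P(X<317) ≈ 0.949.
Too low — raise k to concentrate. Iterating converges to k ≈ 2.
Then θ = 67/(2−1) ≈ 66.7.

k ≈ 2, θ ≈ 66.7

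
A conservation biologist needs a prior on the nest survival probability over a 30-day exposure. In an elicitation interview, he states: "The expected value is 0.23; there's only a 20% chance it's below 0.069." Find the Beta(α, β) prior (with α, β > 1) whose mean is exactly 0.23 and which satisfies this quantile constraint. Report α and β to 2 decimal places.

With mean 0.23 fixed, write α = 0.23s, β = 0.77s where s = α+β.
Need P(θ < 0.069) = 0.2 under Beta(0.23s, 0.77s). Normal approximation: (q−m)/√(m(1−m)/s) ≈ z_{0.2} = -0.842, so s ≈ 0.23·0.77·(-0.842)²/(0.069−0.23)² = 4.8.
At s = 4.8: P(θ<0.069) ≈ 0.193. Adjusting to match 0.2 gives s ≈ 4.65.
So α = 0.23·4.65 ≈ 1.07, β = 0.77·4.65 ≈ 3.58.

α ≈ 1.07, β ≈ 3.58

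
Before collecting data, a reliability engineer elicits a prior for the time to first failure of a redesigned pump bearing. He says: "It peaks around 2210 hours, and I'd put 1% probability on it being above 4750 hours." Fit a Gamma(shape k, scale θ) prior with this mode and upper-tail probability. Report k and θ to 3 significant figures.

Gamma(k,θ) with k>1 has mode (k−1)θ, so θ = 2210/(k−1).
Need P(X < 4750) = 0.99 with θ tied to k this way. Start at k = 2, θ = 2210: P(X<4750) ≈ 0.633.
Too low — raise k to concentrate. Iterating converges to k ≈ 9.27.
Then θ = 2210/(9.27−1) ≈ 267.

k ≈ 9.27, θ ≈ 267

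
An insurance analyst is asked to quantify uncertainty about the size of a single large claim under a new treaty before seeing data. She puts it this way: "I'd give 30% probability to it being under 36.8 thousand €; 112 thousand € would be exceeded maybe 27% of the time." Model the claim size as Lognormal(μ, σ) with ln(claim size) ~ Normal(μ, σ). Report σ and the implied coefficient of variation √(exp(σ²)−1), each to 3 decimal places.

σ ≈ 0.979, CV ≈ 1.267

If T ~ Lognormal(μ,σ) then ln T ~ Normal(μ,σ), so the p-quantile of ln T is μ + z_p·σ.
ln(36.8) = 3.605 and ln(112) = 4.718; z_{0.3} = -0.5244, z_{0.73} = 0.6128.
σ = (4.718 − 3.605)/(0.6128 − (-0.5244)) = 0.979.
μ = 3.605 − (-0.5244)·0.979 = 4.119.
CV = √(exp(σ²)−1) = √(exp(0.9579)−1) = 1.267.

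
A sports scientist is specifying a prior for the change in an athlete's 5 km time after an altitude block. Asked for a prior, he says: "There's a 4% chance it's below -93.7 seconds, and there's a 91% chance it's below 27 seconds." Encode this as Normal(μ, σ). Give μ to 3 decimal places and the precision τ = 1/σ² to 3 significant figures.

The p-quantile of Normal(μ,σ) is μ + z_p·σ, with z_{0.04} = -1.751 and z_{0.91} = 1.341.
Eliminate σ: μ = (z₂·x₁ − z₁·x₂)/(z₂ − z₁) = (1.341·-93.7 − (-1.751)·27)/3.091 = -25.347.
Then σ = (x₂ − x₁)/(z₂ − z₁) = (27 − -93.7)/3.091 = 39.043.
Precision τ = 1/σ² = 1/39.04² = 0.000656.

μ = -25.347, τ = 0.000656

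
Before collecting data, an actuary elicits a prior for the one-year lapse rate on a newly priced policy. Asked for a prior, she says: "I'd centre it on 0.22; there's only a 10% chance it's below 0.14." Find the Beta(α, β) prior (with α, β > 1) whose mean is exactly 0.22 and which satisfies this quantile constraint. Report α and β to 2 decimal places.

α ≈ 8.78, β ≈ 31.13

With mean 0.22 fixed, write α = 0.22s, β = 0.78s where s = α+β.
Need P(θ < 0.14) = 0.1 under Beta(0.22s, 0.78s). Normal approximation: (q−m)/√(m(1−m)/s) ≈ z_{0.1} = -1.28, so s ≈ 0.22·0.78·(-1.28)²/(0.14−0.22)² = 44.0.
At s = 44.0: P(θ<0.14) ≈ 0.088. Adjusting to match 0.1 gives s ≈ 39.91.
So α = 0.22·39.91 ≈ 8.78, β = 0.78·39.91 ≈ 31.13.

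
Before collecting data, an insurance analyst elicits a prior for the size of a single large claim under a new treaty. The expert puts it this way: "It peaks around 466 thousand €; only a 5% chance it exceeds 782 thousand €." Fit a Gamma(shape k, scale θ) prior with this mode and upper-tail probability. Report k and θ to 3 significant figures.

k ≈ 11.4, θ ≈ 44.7

Gamma(k,θ) with k>1 has mode (k−1)θ, so θ = 466/(k−1).
Need P(X < 782) = 0.95 with θ tied to k this way. Start at k = 2, θ = 466: P(X<782) ≈ 0.500.
Too low — raise k to concentrate. Iterating converges to k ≈ 11.4.
Then θ = 466/(11.4−1) ≈ 44.7.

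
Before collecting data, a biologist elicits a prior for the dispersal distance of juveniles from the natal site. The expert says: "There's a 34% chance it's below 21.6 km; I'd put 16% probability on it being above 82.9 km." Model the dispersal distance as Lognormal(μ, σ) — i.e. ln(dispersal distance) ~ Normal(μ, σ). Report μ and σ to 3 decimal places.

μ ≈ 3.467, σ ≈ 0.956

If T ~ Lognormal(μ,σ) then ln T ~ Normal(μ,σ), so the p-quantile of ln T is μ + z_p·σ.
ln(21.6) = 3.073 and ln(82.9) = 4.418; z_{0.34} = -0.4125, z_{0.84} = 0.9945.
σ = (4.418 − 3.073)/(0.9945 − (-0.4125)) = 0.956.
μ = 3.073 − (-0.4125)·0.956 = 3.467.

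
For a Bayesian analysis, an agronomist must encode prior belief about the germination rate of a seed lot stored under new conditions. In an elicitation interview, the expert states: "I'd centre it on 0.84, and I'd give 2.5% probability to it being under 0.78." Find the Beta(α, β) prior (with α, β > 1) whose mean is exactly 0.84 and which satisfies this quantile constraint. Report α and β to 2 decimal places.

With mean 0.84 fixed, write α = 0.84s, β = 0.16s where s = α+β.
Need P(θ < 0.78) = 0.025 under Beta(0.84s, 0.16s). Normal approximation: (q−m)/√(m(1−m)/s) ≈ z_{0.025} = -1.96, so s ≈ 0.84·0.16·(-1.96)²/(0.78−0.84)² = 143.4.
At s = 143.4: P(θ<0.78) ≈ 0.032. Adjusting to match 0.025 gives s ≈ 162.38.
So α = 0.84·162.38 ≈ 136.40, β = 0.16·162.38 ≈ 25.98.

α ≈ 136.40, β ≈ 25.98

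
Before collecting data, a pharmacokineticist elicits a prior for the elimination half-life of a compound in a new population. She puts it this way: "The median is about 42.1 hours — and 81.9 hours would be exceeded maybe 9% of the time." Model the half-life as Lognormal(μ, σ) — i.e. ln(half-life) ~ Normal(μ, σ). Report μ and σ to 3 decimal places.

μ ≈ 3.740, σ ≈ 0.496

If T ~ Lognormal(μ,σ) then ln T ~ Normal(μ,σ), so the p-quantile of ln T is μ + z_p·σ.
ln(42.1) = 3.74 and ln(81.9) = 4.405; z_{0.5} = 0, z_{0.91} = 1.341.
σ = (4.405 − 3.74)/(1.341 − (0)) = 0.496.
μ = 3.74 − (0)·0.496 = 3.740.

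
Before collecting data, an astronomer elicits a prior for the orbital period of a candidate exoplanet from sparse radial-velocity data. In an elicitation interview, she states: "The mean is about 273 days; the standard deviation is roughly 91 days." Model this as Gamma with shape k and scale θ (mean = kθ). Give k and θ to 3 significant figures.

k ≈ 9, θ ≈ 30.3

For Gamma(k, scale θ): mean = kθ, variance = kθ², so CV = 1/√k.
CV = SD/mean = 91/273 = 0.3333, hence k = 1/CV² = 9.
Then θ = mean/k = 273/9 = 30.3.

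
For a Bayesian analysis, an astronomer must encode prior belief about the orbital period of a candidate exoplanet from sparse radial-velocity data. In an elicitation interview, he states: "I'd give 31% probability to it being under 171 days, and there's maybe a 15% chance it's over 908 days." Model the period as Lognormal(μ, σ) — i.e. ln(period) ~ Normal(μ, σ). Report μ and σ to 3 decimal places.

If T ~ Lognormal(μ,σ) then ln T ~ Normal(μ,σ), so the p-quantile of ln T is μ + z_p·σ.
ln(171) = 5.142 and ln(908) = 6.811; z_{0.31} = -0.4959, z_{0.85} = 1.036.
σ = (6.811 − 5.142)/(1.036 − (-0.4959)) = 1.090.
μ = 5.142 − (-0.4959)·1.090 = 5.682.

μ ≈ 5.682, σ ≈ 1.090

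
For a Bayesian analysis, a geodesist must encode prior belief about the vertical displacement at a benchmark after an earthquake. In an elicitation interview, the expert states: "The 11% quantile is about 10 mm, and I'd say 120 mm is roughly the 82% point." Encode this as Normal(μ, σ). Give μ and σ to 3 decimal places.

For Normal(μ,σ), the p-quantile is μ + z_p·σ. Here z_{0.11} = -1.227, z_{0.82} = 0.9154.
So 10 = μ − 1.227σ and 120 = μ + 0.9154σ.
Subtracting: σ = (120 − 10)/(0.9154 − (-1.227)) = 51.356.
Then μ = 10 − (-1.227)·51.356 = 72.990.

μ = 72.990, σ = 51.356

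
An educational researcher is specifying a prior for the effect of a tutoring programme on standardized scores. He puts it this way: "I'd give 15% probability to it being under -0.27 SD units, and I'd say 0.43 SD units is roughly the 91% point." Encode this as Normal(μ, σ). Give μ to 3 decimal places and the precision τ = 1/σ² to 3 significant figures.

For Normal(μ,σ), the p-quantile is μ + z_p·σ. Here z_{0.15} = -1.036, z_{0.91} = 1.341.
So -0.27 = μ − 1.036σ and 0.43 = μ + 1.341σ.
Subtracting: σ = (0.43 − -0.27)/(1.341 − (-1.036)) = 0.294.
Then μ = -0.27 − (-1.036)·0.294 = 0.035.
Precision τ = 1/σ² = 1/0.2945² = 11.5.

μ = 0.035, τ = 11.5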